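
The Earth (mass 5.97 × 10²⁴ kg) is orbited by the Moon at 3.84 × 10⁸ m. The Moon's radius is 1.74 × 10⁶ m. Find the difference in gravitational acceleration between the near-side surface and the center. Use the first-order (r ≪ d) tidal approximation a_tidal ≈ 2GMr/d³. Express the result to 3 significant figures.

2.45 × 10⁻⁵ m/s²

a_tidal = 2GMr/d³
        = 2 × (6.674 × 10⁻¹¹) × (5.97 × 10²⁴) × (1.74 × 10⁶) / (3.84 × 10⁸)³
        = 2.45 × 10⁻⁵ m/s²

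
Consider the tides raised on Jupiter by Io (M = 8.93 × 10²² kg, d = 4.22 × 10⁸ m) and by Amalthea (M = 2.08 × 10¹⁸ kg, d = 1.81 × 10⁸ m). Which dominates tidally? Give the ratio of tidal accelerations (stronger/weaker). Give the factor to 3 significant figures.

Tidal acceleration ∝ M/d³, so compare M/d³ for each.
Io: (8.93 × 10²²) / (4.22 × 10⁸)³ = 1.188 × 10⁻³
Amalthea: (2.08 × 10¹⁸) / (1.81 × 10⁸)³ = 3.508 × 10⁻⁷
Ratio (larger/smaller) = 3390

Io, by a factor of ≈ 3390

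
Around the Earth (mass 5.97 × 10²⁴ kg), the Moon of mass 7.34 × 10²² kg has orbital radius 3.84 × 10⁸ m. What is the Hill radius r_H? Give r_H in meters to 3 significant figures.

r_H ≈ a (m/3M)^(1/3)
    = (3.84 × 10⁸) × (7.34 × 10²² / (3 × 5.97 × 10²⁴))^(1/3)
    = 6.15 × 10⁷ m

6.15 × 10⁷ m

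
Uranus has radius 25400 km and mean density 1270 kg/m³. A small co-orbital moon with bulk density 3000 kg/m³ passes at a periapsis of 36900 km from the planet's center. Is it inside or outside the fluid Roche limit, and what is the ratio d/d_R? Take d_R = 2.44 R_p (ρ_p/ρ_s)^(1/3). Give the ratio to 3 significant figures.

d_R = 2.44 × (25400 km) × (1270/3000)^(1/3) = 46540 km
d/d_R = (36900) / (46540) = 0.793
Since d/d_R < 1, the body is inside the Roche limit.

inside; d/d_R ≈ 0.793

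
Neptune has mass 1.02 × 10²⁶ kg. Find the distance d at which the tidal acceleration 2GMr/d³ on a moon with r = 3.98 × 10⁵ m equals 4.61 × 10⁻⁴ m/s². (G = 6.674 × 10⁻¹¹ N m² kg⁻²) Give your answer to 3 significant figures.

2.27 × 10⁸ m

2GMr/d³ = a_tidal  ⇒  d = (2GMr / a_tidal)^(1/3)
d = (2 × 6.674×10⁻¹¹ × (1.02 × 10²⁶) × (3.98 × 10⁵) / (4.61 × 10⁻⁴))^(1/3)
  = 2.27 × 10⁸ m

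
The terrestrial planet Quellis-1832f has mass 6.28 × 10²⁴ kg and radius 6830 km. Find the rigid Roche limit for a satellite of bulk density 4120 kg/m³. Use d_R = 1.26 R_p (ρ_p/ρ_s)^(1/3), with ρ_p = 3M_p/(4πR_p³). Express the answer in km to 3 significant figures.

9000 km

ρ_p = 3M_p/(4πR_p³) = 3 × (6.28 × 10²⁴) / (4π × (6.83 × 10⁶ m)³) = 4710 kg/m³
d_R = 1.26 × 6830 km × (4710/4120)^(1/3)
    = 9000 km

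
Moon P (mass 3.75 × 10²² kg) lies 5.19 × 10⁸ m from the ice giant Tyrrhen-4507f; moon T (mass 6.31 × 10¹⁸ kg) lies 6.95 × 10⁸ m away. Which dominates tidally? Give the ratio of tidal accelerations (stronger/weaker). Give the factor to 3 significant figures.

Tidal acceleration ∝ M/d³, so compare M/d³ for each.
Moon P: (3.75 × 10²²) / (5.19 × 10⁸)³ = 2.682 × 10⁻⁴
Moon T: (6.31 × 10¹⁸) / (6.95 × 10⁸)³ = 1.880 × 10⁻⁸
Ratio (larger/smaller) = 14300

Moon P, by a factor of ≈ 14300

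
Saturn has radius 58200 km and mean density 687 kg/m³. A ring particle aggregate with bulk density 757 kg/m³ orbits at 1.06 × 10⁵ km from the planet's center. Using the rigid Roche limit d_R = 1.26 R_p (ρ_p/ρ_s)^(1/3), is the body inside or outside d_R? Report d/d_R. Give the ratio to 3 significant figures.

d_R = 1.26 × (58200 km) × (687/757)^(1/3) = 71000 km
d/d_R = (1.06 × 10⁵) / (71000) = 1.49
Since d/d_R > 1, the body is outside the Roche limit.

outside; d/d_R ≈ 1.49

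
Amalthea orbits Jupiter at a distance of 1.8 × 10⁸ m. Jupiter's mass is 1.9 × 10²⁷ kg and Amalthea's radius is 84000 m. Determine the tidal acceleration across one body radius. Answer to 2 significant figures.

3.7 × 10⁻³ m/s²

Since r ≪ d, expand the inverse-square field across one radius to get the leading 2GMr/d³ term.
Δg = 2GMr/d³
   = 2 × (6.674 × 10⁻¹¹) × (1.9 × 10²⁷) × (84000) / (1.8 × 10⁸)³
   = 3.7 × 10⁻³ m/s²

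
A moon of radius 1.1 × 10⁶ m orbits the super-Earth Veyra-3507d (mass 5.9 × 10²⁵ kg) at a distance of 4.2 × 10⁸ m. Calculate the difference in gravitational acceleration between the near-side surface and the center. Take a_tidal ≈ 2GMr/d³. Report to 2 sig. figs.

1.2 × 10⁻⁴ m/s²

Differencing GM/(d−r)² and GM/d² to first order in r/d gives 2GMr/d³.
a_tidal = 2GMr/d³
        = 2 × (6.674 × 10⁻¹¹) × (5.9 × 10²⁵) × (1.1 × 10⁶) / (4.2 × 10⁸)³
        = 1.2 × 10⁻⁴ m/s²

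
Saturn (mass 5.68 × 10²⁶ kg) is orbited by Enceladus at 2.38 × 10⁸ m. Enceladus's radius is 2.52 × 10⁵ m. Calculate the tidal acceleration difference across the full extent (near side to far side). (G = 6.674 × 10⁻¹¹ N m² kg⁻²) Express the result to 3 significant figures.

2.83 × 10⁻³ m/s²

a_tidal = 4GMr/d³
        = 4 × (6.674 × 10⁻¹¹) × (5.68 × 10²⁶) × (2.52 × 10⁵) / (2.38 × 10⁸)³
        = 2.83 × 10⁻³ m/s²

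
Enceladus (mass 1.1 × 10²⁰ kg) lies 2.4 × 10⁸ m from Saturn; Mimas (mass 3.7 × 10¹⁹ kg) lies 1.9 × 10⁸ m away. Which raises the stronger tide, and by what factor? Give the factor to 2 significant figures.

Enceladus, by a factor of ≈ 1.5

Compare M/d³ for the two perturbers:
Enceladus: (1.1 × 10²⁰) / (2.4 × 10⁸)³ = 7.957 × 10⁻⁶
Mimas: (3.7 × 10¹⁹) / (1.9 × 10⁸)³ = 5.394 × 10⁻⁶
Ratio (larger/smaller) = 1.5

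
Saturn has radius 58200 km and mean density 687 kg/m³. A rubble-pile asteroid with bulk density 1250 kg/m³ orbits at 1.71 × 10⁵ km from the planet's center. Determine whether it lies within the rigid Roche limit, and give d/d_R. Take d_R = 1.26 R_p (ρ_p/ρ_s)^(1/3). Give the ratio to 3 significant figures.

outside; d/d_R ≈ 2.85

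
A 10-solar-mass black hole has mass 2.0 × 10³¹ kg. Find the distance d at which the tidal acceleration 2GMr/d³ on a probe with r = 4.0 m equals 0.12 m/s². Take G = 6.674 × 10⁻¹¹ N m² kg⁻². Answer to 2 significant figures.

2GMr/d³ = a_tidal  ⇒  d = (2GMr / a_tidal)^(1/3)
d = (2 × 6.674×10⁻¹¹ × (2.0 × 10³¹) × (4.0) / (0.12))^(1/3)
  = 4.5 × 10⁷ m

4.5 × 10⁷ m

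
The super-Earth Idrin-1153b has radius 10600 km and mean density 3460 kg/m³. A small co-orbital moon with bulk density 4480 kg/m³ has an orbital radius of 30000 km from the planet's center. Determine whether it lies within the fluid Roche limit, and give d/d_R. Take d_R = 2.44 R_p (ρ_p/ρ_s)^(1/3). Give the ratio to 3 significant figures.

d_R = 2.44 × (10600 km) × (3460/4480)^(1/3) = 23730 km
d/d_R = (30000) / (23730) = 1.26
Since d/d_R > 1, the body is outside the Roche limit.

outside; d/d_R ≈ 1.26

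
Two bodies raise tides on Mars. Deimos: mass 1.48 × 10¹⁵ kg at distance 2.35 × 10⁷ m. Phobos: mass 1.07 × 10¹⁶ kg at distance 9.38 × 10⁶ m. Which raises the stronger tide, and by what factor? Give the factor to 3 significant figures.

Compare M/d³ for the two perturbers:
Deimos: (1.48 × 10¹⁵) / (2.35 × 10⁷)³ = 1.140 × 10⁻⁷
Phobos: (1.07 × 10¹⁶) / (9.38 × 10⁶)³ = 1.297 × 10⁻⁵
Ratio (larger/smaller) = 114

Phobos, by a factor of ≈ 114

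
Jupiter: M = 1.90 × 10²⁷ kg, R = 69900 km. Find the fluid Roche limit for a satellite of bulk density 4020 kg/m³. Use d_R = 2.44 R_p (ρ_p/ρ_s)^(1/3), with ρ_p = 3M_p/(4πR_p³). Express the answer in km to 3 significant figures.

ρ_p = 3M_p/(4πR_p³) = 3 × (1.90 × 10²⁷) / (4π × (6.99 × 10⁷ m)³) = 1330 kg/m³
d_R = 2.44 × 69900 km × (1330/4020)^(1/3)
    = 1.18 × 10⁵ km

1.18 × 10⁵ km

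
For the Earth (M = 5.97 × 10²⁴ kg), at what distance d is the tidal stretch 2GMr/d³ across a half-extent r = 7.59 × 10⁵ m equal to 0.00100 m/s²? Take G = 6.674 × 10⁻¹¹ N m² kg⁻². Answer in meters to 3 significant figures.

8.46 × 10⁷ m

2GMr/d³ = a_tidal  ⇒  d = (2GMr / a_tidal)^(1/3)
d = (2 × 6.674×10⁻¹¹ × (5.97 × 10²⁴) × (7.59 × 10⁵) / (0.00100))^(1/3)
  = 8.46 × 10⁷ m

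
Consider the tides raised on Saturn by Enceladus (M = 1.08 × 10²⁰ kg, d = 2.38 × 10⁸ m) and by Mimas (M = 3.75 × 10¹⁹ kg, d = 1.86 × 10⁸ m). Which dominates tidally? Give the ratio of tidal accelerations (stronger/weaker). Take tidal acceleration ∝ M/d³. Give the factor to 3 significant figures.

The tide-raising term goes as M/d³ (the gradient of a 1/d² field).
Enceladus: (1.08 × 10²⁰) / (2.38 × 10⁸)³ = 8.011 × 10⁻⁶
Mimas: (3.75 × 10¹⁹) / (1.86 × 10⁸)³ = 5.828 × 10⁻⁶
Ratio (larger/smaller) = 1.37

Enceladus, by a factor of ≈ 1.37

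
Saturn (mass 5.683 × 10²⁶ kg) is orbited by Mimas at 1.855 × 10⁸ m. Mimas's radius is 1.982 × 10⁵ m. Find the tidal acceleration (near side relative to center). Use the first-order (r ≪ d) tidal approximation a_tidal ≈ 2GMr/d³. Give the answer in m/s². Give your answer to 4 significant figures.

Δa = 2GMr/d³
   = 2 × (6.674 × 10⁻¹¹) × (5.683 × 10²⁶) × (1.982 × 10⁵) / (1.855 × 10⁸)³
   = 2.355 × 10⁻³ m/s²

2.355 × 10⁻³ m/s²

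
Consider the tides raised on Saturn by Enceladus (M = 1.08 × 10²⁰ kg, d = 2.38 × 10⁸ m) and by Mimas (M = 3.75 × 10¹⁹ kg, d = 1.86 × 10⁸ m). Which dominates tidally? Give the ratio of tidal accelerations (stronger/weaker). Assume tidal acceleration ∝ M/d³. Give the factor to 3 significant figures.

Compare M/d³ for the two perturbers:
Enceladus: (1.08 × 10²⁰) / (2.38 × 10⁸)³ = 8.011 × 10⁻⁶
Mimas: (3.75 × 10¹⁹) / (1.86 × 10⁸)³ = 5.828 × 10⁻⁶
Ratio (larger/smaller) = 1.37

Enceladus, by a factor of ≈ 1.37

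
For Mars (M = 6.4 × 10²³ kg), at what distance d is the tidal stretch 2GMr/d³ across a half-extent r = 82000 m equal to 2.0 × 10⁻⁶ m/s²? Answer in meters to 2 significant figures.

2GMr/d³ = a_tidal  ⇒  d = (2GMr / a_tidal)^(1/3)
d = (2 × 6.674×10⁻¹¹ × (6.4 × 10²³) × (82000) / (2.0 × 10⁻⁶))^(1/3)
  = 1.5 × 10⁸ m

1.5 × 10⁸ m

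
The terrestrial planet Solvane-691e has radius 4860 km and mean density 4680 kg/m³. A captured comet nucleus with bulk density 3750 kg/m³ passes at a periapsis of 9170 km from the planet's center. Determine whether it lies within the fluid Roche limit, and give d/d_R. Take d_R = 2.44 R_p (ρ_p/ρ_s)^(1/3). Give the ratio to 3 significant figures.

d_R = 2.44 × (4860 km) × (4680/3750)^(1/3) = 12770 km
d/d_R = (9170) / (12770) = 0.718
Since d/d_R < 1, the body is inside the Roche limit.

inside; d/d_R ≈ 0.718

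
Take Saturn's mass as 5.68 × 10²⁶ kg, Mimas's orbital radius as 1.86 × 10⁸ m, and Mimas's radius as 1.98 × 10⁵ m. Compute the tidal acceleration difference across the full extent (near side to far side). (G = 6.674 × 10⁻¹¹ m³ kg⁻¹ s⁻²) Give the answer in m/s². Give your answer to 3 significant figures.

4.67 × 10⁻³ m/s²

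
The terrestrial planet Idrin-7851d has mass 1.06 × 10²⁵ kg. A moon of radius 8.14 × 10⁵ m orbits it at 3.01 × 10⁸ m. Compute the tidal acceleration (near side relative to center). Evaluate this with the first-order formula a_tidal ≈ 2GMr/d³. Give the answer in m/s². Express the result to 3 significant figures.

4.22 × 10⁻⁵ m/s²

Since r ≪ d, expand the inverse-square field across one radius to get the leading 2GMr/d³ term.
a_tidal = 2GMr/d³
        = 2 × (6.674 × 10⁻¹¹) × (1.06 × 10²⁵) × (8.14 × 10⁵) / (3.01 × 10⁸)³
        = 4.22 × 10⁻⁵ m/s²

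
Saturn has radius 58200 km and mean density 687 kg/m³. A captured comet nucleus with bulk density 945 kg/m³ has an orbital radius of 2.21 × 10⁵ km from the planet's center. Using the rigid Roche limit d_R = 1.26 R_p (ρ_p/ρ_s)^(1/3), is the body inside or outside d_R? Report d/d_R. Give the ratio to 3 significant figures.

d_R = 1.26 × (58200 km) × (687/945)^(1/3) = 65940 km
d/d_R = (2.21 × 10⁵) / (65940) = 3.35
Since d/d_R > 1, the body is outside the Roche limit.

outside; d/d_R ≈ 3.35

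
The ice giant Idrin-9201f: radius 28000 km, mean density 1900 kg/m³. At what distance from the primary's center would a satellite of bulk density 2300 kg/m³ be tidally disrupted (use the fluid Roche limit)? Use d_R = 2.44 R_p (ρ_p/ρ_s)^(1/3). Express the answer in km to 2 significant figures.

d_R = 2.44 × 28000 km × (1900/2300)^(1/3)
    = 64000 km

64000 km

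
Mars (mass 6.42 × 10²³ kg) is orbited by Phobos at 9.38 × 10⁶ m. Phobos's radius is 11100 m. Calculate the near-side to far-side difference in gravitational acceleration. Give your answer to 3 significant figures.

2.31 × 10⁻³ m/s²

Δg = 4GMr/d³
   = 4 × (6.674 × 10⁻¹¹) × (6.42 × 10²³) × (11100) / (9.38 × 10⁶)³
   = 2.31 × 10⁻³ m/s²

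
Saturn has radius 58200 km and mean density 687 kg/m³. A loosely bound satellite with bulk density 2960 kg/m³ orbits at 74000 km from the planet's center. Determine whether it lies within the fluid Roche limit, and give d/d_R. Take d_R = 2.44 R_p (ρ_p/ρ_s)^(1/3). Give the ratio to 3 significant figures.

inside; d/d_R ≈ 0.848

d_R = 2.44 × (58200 km) × (687/2960)^(1/3) = 87270 km
d/d_R = (74000) / (87270) = 0.848
Since d/d_R < 1, the body is inside the Roche limit.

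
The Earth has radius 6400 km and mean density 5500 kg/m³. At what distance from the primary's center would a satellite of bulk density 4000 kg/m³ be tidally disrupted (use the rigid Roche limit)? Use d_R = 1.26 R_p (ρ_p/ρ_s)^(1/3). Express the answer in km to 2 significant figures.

9000 km

d_R = 1.26 × 6400 km × (5500/4000)^(1/3)
    = 9000 km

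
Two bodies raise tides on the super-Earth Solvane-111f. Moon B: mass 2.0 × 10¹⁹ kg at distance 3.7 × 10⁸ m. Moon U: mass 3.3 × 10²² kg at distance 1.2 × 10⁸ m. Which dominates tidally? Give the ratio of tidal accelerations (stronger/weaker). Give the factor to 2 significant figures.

The tide-raising term goes as M/d³ (the gradient of a 1/d² field).
Moon B: (2.0 × 10¹⁹) / (3.7 × 10⁸)³ = 3.948 × 10⁻⁷
Moon U: (3.3 × 10²²) / (1.2 × 10⁸)³ = 1.910 × 10⁻²
Ratio (larger/smaller) = 48000

Moon U, by a factor of ≈ 48000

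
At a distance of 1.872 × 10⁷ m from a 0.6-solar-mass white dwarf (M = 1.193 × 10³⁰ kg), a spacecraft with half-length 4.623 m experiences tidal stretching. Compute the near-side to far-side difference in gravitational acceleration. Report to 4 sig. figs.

Δg = 4GMr/d³
   = 4 × (6.674 × 10⁻¹¹) × (1.193 × 10³⁰) × (4.623) / (1.872 × 10⁷)³
   = 2.244 × 10⁻¹ m/s²

2.244 × 10⁻¹ m/s²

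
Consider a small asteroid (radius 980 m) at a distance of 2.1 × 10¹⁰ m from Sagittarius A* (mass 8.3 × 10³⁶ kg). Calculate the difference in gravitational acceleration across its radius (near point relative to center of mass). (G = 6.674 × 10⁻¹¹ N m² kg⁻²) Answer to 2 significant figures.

a_tidal = 2GMr/d³
        = 2 × (6.674 × 10⁻¹¹) × (8.3 × 10³⁶) × (980) / (2.1 × 10¹⁰)³
        = 1.2 × 10⁻¹ m/s²

1.2 × 10⁻¹ m/s²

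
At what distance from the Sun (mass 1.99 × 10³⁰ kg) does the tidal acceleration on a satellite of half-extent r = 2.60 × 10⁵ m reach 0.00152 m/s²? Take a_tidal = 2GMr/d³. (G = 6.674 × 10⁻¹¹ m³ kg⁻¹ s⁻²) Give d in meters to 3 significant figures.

2GMr/d³ = a_tidal  ⇒  d = (2GMr / a_tidal)^(1/3)
d = (2 × 6.674×10⁻¹¹ × (1.99 × 10³⁰) × (2.60 × 10⁵) / (0.00152))^(1/3)
  = 3.57 × 10⁹ m

3.57 × 10⁹ m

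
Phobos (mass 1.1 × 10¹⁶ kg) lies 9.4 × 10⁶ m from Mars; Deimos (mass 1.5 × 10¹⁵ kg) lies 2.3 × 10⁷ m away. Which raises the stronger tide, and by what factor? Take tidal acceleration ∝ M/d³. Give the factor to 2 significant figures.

Phobos, by a factor of ≈ 110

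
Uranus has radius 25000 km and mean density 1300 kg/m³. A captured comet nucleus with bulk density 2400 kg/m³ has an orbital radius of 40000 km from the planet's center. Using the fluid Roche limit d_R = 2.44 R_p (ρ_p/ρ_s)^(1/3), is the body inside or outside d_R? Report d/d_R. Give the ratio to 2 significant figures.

d_R = 2.44 × (25000 km) × (1300/2400)^(1/3) = 49720 km
d/d_R = (40000) / (49720) = 0.80
Since d/d_R < 1, the body is inside the Roche limit.

inside; d/d_R ≈ 0.80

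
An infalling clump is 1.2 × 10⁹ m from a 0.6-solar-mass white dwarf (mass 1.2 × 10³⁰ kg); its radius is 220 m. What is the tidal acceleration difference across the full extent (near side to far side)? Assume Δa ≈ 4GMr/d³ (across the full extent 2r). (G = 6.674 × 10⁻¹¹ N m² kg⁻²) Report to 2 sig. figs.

Δg = 4GMr/d³
   = 4 × (6.674 × 10⁻¹¹) × (1.2 × 10³⁰) × (220) / (1.2 × 10⁹)³
   = 4.1 × 10⁻⁵ m/s²

4.1 × 10⁻⁵ m/s²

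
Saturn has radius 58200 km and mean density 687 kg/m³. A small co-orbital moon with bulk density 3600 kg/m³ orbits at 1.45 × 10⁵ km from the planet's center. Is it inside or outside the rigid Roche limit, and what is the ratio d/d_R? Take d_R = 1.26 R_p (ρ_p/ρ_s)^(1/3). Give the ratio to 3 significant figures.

outside; d/d_R ≈ 3.43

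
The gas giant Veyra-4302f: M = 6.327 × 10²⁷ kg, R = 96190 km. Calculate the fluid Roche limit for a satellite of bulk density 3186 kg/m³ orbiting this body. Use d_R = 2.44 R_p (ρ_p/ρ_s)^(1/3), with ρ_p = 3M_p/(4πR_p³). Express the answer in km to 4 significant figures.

1.903 × 10⁵ km

ρ_p = 3M_p/(4πR_p³) = 3 × (6.327 × 10²⁷) / (4π × (9.619 × 10⁷ m)³) = 1697 kg/m³
d_R = 2.44 × 96190 km × (1697/3186)^(1/3)
    = 1.903 × 10⁵ km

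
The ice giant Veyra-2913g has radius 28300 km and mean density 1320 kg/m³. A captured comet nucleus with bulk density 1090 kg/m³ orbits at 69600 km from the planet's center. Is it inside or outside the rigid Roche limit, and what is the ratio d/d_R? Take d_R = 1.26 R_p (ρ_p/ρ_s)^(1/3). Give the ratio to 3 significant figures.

d_R = 1.26 × (28300 km) × (1320/1090)^(1/3) = 38010 km
d/d_R = (69600) / (38010) = 1.83
Since d/d_R > 1, the body is outside the Roche limit.

outside; d/d_R ≈ 1.83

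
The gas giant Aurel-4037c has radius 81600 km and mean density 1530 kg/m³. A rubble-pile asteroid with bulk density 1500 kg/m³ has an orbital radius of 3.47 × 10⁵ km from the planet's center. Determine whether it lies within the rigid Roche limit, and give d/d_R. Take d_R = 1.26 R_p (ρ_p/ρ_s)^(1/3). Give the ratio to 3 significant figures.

outside; d/d_R ≈ 3.35

d_R = 1.26 × (81600 km) × (1530/1500)^(1/3) = 1.035 × 10⁵ km
d/d_R = (3.47 × 10⁵) / (1.035 × 10⁵) = 3.35
Since d/d_R > 1, the body is outside the Roche limit.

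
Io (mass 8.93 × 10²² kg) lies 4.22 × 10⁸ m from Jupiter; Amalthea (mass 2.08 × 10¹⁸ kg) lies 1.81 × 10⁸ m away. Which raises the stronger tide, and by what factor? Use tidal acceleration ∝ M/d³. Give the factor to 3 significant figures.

Io, by a factor of ≈ 3390

Compare M/d³ for the two perturbers:
Io: (8.93 × 10²²) / (4.22 × 10⁸)³ = 1.188 × 10⁻³
Amalthea: (2.08 × 10¹⁸) / (1.81 × 10⁸)³ = 3.508 × 10⁻⁷
Ratio (larger/smaller) = 3390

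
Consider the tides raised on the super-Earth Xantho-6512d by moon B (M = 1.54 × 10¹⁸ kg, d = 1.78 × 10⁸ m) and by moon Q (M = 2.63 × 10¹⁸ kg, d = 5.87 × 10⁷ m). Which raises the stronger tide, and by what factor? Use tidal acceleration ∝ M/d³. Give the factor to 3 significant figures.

Compare M/d³ for the two perturbers:
Moon B: (1.54 × 10¹⁸) / (1.78 × 10⁸)³ = 2.731 × 10⁻⁷
Moon Q: (2.63 × 10¹⁸) / (5.87 × 10⁷)³ = 1.300 × 10⁻⁵
Ratio (larger/smaller) = 47.6

Moon Q, by a factor of ≈ 47.6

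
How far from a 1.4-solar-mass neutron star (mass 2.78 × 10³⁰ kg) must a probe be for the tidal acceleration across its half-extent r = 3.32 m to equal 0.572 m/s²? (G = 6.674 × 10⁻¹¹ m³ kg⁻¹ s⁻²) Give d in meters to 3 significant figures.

2GMr/d³ = a_tidal  ⇒  d = (2GMr / a_tidal)^(1/3)
d = (2 × 6.674×10⁻¹¹ × (2.78 × 10³⁰) × (3.32) / (0.572))^(1/3)
  = 1.29 × 10⁷ m

1.29 × 10⁷ m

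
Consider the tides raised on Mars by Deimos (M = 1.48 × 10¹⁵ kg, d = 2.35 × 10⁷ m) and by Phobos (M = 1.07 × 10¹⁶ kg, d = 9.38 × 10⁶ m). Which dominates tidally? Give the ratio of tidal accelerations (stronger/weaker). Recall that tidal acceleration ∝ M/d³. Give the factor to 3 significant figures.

Phobos, by a factor of ≈ 114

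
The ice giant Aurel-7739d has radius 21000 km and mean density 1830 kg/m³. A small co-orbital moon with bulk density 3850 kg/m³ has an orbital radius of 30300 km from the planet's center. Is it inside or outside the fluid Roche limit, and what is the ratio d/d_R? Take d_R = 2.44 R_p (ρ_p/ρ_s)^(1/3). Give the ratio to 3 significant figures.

d_R = 2.44 × (21000 km) × (1830/3850)^(1/3) = 39990 km
d/d_R = (30300) / (39990) = 0.758
Since d/d_R < 1, the body is inside the Roche limit.

inside; d/d_R ≈ 0.758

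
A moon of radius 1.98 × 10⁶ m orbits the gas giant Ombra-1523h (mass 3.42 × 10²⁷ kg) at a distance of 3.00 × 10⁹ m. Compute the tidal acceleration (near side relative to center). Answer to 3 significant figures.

a_tidal = 2GMr/d³
        = 2 × (6.674 × 10⁻¹¹) × (3.42 × 10²⁷) × (1.98 × 10⁶) / (3.00 × 10⁹)³
        = 3.35 × 10⁻⁵ m/s²

3.35 × 10⁻⁵ m/s²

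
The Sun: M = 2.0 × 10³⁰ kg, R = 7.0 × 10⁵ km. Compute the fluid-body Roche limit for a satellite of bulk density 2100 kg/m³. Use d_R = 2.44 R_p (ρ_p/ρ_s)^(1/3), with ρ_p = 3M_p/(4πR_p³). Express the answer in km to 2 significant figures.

1.5 × 10⁶ km

ρ_p = 3M_p/(4πR_p³) = 3 × (2.0 × 10³⁰) / (4π × (7.0 × 10⁸ m)³) = 1400 kg/m³
d_R = 2.44 × 7.0 × 10⁵ km × (1400/2100)^(1/3)
    = 1.5 × 10⁶ km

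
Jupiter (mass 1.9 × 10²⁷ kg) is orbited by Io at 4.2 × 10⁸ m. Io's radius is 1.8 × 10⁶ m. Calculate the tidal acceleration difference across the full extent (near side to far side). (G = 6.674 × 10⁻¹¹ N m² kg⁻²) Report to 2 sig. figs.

1.2 × 10⁻² m/s²

Δg = 4GMr/d³
   = 4 × (6.674 × 10⁻¹¹) × (1.9 × 10²⁷) × (1.8 × 10⁶) / (4.2 × 10⁸)³
   = 1.2 × 10⁻² m/s²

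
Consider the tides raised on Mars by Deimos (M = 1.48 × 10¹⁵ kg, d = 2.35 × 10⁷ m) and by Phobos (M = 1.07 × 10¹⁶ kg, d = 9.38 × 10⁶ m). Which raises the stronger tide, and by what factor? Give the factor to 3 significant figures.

Tidal stretch scales as M/d³; compute that for each body.
Deimos: (1.48 × 10¹⁵) / (2.35 × 10⁷)³ = 1.140 × 10⁻⁷
Phobos: (1.07 × 10¹⁶) / (9.38 × 10⁶)³ = 1.297 × 10⁻⁵
Ratio (larger/smaller) = 114

Phobos, by a factor of ≈ 114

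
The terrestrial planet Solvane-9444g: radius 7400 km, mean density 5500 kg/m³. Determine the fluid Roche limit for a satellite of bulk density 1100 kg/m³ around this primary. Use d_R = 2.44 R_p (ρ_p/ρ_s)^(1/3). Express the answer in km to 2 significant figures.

d_R = 2.44 × 7400 km × (5500/1100)^(1/3)
    = 31000 km

31000 km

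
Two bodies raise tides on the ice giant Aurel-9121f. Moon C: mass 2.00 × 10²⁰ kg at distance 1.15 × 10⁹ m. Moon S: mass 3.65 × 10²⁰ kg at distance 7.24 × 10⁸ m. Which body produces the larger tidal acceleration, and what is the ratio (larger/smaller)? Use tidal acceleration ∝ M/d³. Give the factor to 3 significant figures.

Moon S, by a factor of ≈ 7.31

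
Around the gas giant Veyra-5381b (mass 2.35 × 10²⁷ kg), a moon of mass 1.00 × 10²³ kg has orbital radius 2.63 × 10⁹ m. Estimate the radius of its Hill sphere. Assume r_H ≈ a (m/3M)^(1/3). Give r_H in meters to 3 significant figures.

6.37 × 10⁷ m

r_H ≈ a (m/3M)^(1/3)
    = (2.63 × 10⁹) × (1.00 × 10²³ / (3 × 2.35 × 10²⁷))^(1/3)
    = 6.37 × 10⁷ m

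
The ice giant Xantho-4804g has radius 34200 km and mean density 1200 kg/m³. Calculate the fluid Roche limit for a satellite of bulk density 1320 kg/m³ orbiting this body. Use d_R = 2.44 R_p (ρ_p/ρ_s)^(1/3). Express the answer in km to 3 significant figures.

d_R = 2.44 × 34200 km × (1200/1320)^(1/3)
    = 80800 km

80800 km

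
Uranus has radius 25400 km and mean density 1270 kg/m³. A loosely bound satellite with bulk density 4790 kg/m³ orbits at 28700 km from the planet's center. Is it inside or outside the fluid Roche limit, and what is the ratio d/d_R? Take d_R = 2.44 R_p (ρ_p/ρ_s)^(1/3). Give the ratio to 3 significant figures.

d_R = 2.44 × (25400 km) × (1270/4790)^(1/3) = 39810 km
d/d_R = (28700) / (39810) = 0.721
Since d/d_R < 1, the body is inside the Roche limit.

inside; d/d_R ≈ 0.721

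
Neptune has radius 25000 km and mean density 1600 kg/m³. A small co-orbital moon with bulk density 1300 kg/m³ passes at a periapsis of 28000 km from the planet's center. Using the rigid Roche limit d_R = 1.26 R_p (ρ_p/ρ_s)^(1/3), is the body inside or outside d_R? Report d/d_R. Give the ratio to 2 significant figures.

inside; d/d_R ≈ 0.83

d_R = 1.26 × (25000 km) × (1600/1300)^(1/3) = 33760 km
d/d_R = (28000) / (33760) = 0.83
Since d/d_R < 1, the body is inside the Roche limit.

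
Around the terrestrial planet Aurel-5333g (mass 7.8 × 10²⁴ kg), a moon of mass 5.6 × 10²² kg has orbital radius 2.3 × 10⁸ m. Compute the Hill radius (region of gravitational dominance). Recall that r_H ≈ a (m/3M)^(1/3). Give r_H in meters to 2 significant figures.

3.1 × 10⁷ m

r_H ≈ a (m/3M)^(1/3)
    = (2.3 × 10⁸) × (5.6 × 10²² / (3 × 7.8 × 10²⁴))^(1/3)
    = 3.1 × 10⁷ m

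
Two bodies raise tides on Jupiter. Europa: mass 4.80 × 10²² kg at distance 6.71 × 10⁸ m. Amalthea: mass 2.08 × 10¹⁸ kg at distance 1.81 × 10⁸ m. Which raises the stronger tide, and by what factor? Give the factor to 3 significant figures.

Europa, by a factor of ≈ 453

Tidal acceleration ∝ M/d³, so compare M/d³ for each.
Europa: (4.80 × 10²²) / (6.71 × 10⁸)³ = 1.589 × 10⁻⁴
Amalthea: (2.08 × 10¹⁸) / (1.81 × 10⁸)³ = 3.508 × 10⁻⁷
Ratio (larger/smaller) = 453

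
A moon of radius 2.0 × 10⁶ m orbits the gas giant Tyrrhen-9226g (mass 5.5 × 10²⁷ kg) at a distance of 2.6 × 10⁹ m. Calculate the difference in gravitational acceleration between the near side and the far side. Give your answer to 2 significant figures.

Δa = 4GMr/d³
   = 4 × (6.674 × 10⁻¹¹) × (5.5 × 10²⁷) × (2.0 × 10⁶) / (2.6 × 10⁹)³
   = 1.7 × 10⁻⁴ m/s²

1.7 × 10⁻⁴ m/s²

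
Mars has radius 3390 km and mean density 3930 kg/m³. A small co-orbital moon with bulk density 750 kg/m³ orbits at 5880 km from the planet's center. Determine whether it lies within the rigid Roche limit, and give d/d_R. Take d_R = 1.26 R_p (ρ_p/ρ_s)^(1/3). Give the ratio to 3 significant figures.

d_R = 1.26 × (3390 km) × (3930/750)^(1/3) = 7419 km
d/d_R = (5880) / (7419) = 0.793
Since d/d_R < 1, the body is inside the Roche limit.

inside; d/d_R ≈ 0.793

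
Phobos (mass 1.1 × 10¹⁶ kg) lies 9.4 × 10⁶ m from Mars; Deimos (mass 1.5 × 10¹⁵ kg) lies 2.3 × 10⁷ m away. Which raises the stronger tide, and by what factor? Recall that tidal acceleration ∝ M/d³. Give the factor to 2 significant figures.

The tide-raising term goes as M/d³ (the gradient of a 1/d² field).
Phobos: (1.1 × 10¹⁶) / (9.4 × 10⁶)³ = 1.324 × 10⁻⁵
Deimos: (1.5 × 10¹⁵) / (2.3 × 10⁷)³ = 1.233 × 10⁻⁷
Ratio (larger/smaller) = 110

Phobos, by a factor of ≈ 110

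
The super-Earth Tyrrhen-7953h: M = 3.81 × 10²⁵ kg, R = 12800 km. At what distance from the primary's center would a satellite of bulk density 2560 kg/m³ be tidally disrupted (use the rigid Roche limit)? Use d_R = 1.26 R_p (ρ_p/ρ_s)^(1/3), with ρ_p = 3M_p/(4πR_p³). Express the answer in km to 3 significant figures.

19200 km

ρ_p = 3M_p/(4πR_p³) = 3 × (3.81 × 10²⁵) / (4π × (1.28 × 10⁷ m)³) = 4340 kg/m³
d_R = 1.26 × 12800 km × (4340/2560)^(1/3)
    = 19200 km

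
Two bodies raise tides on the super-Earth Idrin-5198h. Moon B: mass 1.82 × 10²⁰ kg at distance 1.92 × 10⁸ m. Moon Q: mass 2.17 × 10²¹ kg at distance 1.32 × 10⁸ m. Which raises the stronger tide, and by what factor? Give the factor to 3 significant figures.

Moon Q, by a factor of ≈ 36.7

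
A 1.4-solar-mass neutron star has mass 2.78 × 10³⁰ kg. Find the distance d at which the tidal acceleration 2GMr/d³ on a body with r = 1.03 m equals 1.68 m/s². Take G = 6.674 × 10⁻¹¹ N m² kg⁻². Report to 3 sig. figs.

2GMr/d³ = a_tidal  ⇒  d = (2GMr / a_tidal)^(1/3)
d = (2 × 6.674×10⁻¹¹ × (2.78 × 10³⁰) × (1.03) / (1.68))^(1/3)
  = 6.10 × 10⁶ m

6.10 × 10⁶ m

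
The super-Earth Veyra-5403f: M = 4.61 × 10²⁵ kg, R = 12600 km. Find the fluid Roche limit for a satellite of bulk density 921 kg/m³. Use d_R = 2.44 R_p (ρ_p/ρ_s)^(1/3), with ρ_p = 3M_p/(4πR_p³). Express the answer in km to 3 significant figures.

55800 km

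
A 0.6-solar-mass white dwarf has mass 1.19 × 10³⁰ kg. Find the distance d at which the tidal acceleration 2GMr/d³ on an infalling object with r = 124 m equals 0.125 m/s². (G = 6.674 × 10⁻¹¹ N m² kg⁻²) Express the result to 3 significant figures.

2GMr/d³ = a_tidal  ⇒  d = (2GMr / a_tidal)^(1/3)
d = (2 × 6.674×10⁻¹¹ × (1.19 × 10³⁰) × (124) / (0.125))^(1/3)
  = 5.40 × 10⁷ m

5.40 × 10⁷ m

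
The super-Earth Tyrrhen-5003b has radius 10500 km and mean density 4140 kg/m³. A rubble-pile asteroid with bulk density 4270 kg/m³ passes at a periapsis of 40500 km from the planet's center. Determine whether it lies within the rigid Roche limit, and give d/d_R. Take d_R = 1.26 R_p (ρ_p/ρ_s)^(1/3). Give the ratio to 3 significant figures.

d_R = 1.26 × (10500 km) × (4140/4270)^(1/3) = 13090 km
d/d_R = (40500) / (13090) = 3.09
Since d/d_R > 1, the body is outside the Roche limit.

outside; d/d_R ≈ 3.09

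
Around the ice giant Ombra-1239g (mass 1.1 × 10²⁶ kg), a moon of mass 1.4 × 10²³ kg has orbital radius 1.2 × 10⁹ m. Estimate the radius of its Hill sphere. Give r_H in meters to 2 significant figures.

9.0 × 10⁷ m

r_H ≈ a (m/3M)^(1/3)
    = (1.2 × 10⁹) × (1.4 × 10²³ / (3 × 1.1 × 10²⁶))^(1/3)
    = 9.0 × 10⁷ m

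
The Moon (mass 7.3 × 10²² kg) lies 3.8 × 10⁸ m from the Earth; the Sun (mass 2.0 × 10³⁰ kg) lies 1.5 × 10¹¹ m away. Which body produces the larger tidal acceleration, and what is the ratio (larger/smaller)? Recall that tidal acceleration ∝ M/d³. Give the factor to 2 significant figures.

The tide-raising term goes as M/d³ (the gradient of a 1/d² field).
The Moon: (7.3 × 10²²) / (3.8 × 10⁸)³ = 1.330 × 10⁻³
The Sun: (2.0 × 10³⁰) / (1.5 × 10¹¹)³ = 5.926 × 10⁻⁴
Ratio (larger/smaller) = 2.2

The Moon, by a factor of ≈ 2.2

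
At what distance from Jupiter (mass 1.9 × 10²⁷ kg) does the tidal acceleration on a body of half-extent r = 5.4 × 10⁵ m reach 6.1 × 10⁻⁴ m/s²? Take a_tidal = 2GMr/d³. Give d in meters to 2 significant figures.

2GMr/d³ = a_tidal  ⇒  d = (2GMr / a_tidal)^(1/3)
d = (2 × 6.674×10⁻¹¹ × (1.9 × 10²⁷) × (5.4 × 10⁵) / (6.1 × 10⁻⁴))^(1/3)
  = 6.1 × 10⁸ m

6.1 × 10⁸ m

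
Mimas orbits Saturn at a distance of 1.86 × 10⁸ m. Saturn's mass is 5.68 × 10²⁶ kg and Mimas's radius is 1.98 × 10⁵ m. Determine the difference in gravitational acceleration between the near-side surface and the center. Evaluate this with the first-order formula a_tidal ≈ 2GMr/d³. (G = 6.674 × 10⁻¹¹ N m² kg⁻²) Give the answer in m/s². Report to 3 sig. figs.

2.33 × 10⁻³ m/s²

Δa = 2GMr/d³
   = 2 × (6.674 × 10⁻¹¹) × (5.68 × 10²⁶) × (1.98 × 10⁵) / (1.86 × 10⁸)³
   = 2.33 × 10⁻³ m/s²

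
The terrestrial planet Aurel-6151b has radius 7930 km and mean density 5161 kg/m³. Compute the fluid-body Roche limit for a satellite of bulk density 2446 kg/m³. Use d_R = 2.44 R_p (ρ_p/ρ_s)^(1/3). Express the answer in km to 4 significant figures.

24820 km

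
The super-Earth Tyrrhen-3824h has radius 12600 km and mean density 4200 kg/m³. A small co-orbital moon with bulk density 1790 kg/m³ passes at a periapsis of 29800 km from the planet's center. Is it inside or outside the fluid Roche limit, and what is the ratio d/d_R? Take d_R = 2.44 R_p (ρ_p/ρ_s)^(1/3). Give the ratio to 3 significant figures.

inside; d/d_R ≈ 0.729

d_R = 2.44 × (12600 km) × (4200/1790)^(1/3) = 40850 km
d/d_R = (29800) / (40850) = 0.729
Since d/d_R < 1, the body is inside the Roche limit.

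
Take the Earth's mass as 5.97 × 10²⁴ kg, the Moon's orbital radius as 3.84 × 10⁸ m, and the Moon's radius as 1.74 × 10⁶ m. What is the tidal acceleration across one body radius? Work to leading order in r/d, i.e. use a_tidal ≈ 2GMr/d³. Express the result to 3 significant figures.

Δa = 2GMr/d³
   = 2 × (6.674 × 10⁻¹¹) × (5.97 × 10²⁴) × (1.74 × 10⁶) / (3.84 × 10⁸)³
   = 2.45 × 10⁻⁵ m/s²

2.45 × 10⁻⁵ m/s²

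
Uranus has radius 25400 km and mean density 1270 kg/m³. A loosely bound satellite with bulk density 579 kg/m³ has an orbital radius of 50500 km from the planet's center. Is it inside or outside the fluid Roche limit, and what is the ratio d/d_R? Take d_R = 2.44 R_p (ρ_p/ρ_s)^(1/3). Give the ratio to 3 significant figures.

d_R = 2.44 × (25400 km) × (1270/579)^(1/3) = 80530 km
d/d_R = (50500) / (80530) = 0.627
Since d/d_R < 1, the body is inside the Roche limit.

inside; d/d_R ≈ 0.627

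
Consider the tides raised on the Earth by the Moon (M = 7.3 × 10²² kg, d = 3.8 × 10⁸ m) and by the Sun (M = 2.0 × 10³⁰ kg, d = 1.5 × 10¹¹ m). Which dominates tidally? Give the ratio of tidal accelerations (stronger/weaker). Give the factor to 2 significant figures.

Compare M/d³ for the two perturbers:
The Moon: (7.3 × 10²²) / (3.8 × 10⁸)³ = 1.330 × 10⁻³
The Sun: (2.0 × 10³⁰) / (1.5 × 10¹¹)³ = 5.926 × 10⁻⁴
Ratio (larger/smaller) = 2.2

The Moon, by a factor of ≈ 2.2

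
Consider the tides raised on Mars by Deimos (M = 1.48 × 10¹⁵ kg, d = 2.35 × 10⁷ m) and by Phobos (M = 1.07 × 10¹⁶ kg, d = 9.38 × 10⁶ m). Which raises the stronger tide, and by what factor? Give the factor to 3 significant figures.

Phobos, by a factor of ≈ 114

The tide-raising term goes as M/d³ (the gradient of a 1/d² field).
Deimos: (1.48 × 10¹⁵) / (2.35 × 10⁷)³ = 1.140 × 10⁻⁷
Phobos: (1.07 × 10¹⁶) / (9.38 × 10⁶)³ = 1.297 × 10⁻⁵
Ratio (larger/smaller) = 114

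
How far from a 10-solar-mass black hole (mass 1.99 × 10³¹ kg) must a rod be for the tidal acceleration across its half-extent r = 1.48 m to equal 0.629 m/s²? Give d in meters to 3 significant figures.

1.84 × 10⁷ m

2GMr/d³ = a_tidal  ⇒  d = (2GMr / a_tidal)^(1/3)
d = (2 × 6.674×10⁻¹¹ × (1.99 × 10³¹) × (1.48) / (0.629))^(1/3)
  = 1.84 × 10⁷ m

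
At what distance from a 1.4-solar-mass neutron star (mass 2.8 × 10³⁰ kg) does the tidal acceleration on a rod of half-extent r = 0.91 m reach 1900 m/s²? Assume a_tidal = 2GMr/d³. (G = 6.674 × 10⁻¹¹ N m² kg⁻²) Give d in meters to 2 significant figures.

2GMr/d³ = a_tidal  ⇒  d = (2GMr / a_tidal)^(1/3)
d = (2 × 6.674×10⁻¹¹ × (2.8 × 10³⁰) × (0.91) / (1900))^(1/3)
  = 5.6 × 10⁵ m

5.6 × 10⁵ m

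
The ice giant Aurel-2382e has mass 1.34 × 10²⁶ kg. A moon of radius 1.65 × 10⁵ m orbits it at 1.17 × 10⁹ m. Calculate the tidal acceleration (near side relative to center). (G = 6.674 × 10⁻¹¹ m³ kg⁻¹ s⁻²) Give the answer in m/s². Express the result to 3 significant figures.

Differencing GM/(d−r)² and GM/d² to first order in r/d gives 2GMr/d³.
Δg = 2GMr/d³
   = 2 × (6.674 × 10⁻¹¹) × (1.34 × 10²⁶) × (1.65 × 10⁵) / (1.17 × 10⁹)³
   = 1.84 × 10⁻⁶ m/s²

1.84 × 10⁻⁶ m/s²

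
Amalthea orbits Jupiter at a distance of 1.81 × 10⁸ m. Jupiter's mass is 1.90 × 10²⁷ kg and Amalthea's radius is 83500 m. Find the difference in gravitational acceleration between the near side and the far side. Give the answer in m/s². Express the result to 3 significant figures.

7.14 × 10⁻³ m/s²

Δa = 4GMr/d³
   = 4 × (6.674 × 10⁻¹¹) × (1.90 × 10²⁷) × (83500) / (1.81 × 10⁸)³
   = 7.14 × 10⁻³ m/s²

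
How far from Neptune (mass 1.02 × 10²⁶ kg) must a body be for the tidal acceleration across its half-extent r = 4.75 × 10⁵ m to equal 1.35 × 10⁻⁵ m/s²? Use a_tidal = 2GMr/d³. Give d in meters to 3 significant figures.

2GMr/d³ = a_tidal  ⇒  d = (2GMr / a_tidal)^(1/3)
d = (2 × 6.674×10⁻¹¹ × (1.02 × 10²⁶) × (4.75 × 10⁵) / (1.35 × 10⁻⁵))^(1/3)
  = 7.82 × 10⁸ m

7.82 × 10⁸ m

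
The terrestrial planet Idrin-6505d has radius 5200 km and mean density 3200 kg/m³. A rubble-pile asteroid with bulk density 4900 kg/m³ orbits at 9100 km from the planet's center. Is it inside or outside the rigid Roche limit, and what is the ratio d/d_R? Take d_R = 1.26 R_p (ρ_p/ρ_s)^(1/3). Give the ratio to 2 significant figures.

d_R = 1.26 × (5200 km) × (3200/4900)^(1/3) = 5684 km
d/d_R = (9100) / (5684) = 1.6
Since d/d_R > 1, the body is outside the Roche limit.

outside; d/d_R ≈ 1.6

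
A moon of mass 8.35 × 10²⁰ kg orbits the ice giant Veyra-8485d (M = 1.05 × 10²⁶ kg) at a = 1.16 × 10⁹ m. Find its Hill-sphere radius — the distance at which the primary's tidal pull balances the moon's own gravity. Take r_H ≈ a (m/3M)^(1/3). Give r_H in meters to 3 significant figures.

1.61 × 10⁷ m

r_H ≈ a (m/3M)^(1/3)
    = (1.16 × 10⁹) × (8.35 × 10²⁰ / (3 × 1.05 × 10²⁶))^(1/3)
    = 1.61 × 10⁷ m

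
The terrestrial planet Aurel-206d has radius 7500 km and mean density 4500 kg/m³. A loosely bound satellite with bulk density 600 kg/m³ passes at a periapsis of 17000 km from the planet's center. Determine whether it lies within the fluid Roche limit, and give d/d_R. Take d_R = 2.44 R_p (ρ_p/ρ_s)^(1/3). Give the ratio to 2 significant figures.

inside; d/d_R ≈ 0.47

d_R = 2.44 × (7500 km) × (4500/600)^(1/3) = 35820 km
d/d_R = (17000) / (35820) = 0.47
Since d/d_R < 1, the body is inside the Roche limit.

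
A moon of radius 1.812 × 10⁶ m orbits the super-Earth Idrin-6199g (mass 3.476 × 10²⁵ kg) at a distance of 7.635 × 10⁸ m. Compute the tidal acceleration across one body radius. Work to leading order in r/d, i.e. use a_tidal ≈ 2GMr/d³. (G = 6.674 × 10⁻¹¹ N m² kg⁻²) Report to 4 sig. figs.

1.889 × 10⁻⁵ m/s²

Δg = 2GMr/d³
   = 2 × (6.674 × 10⁻¹¹) × (3.476 × 10²⁵) × (1.812 × 10⁶) / (7.635 × 10⁸)³
   = 1.889 × 10⁻⁵ m/s²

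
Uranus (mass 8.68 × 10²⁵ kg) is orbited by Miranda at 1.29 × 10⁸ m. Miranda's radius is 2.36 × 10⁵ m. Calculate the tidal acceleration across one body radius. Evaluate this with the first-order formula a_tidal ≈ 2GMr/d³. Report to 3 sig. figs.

Δg = 2GMr/d³
   = 2 × (6.674 × 10⁻¹¹) × (8.68 × 10²⁵) × (2.36 × 10⁵) / (1.29 × 10⁸)³
   = 1.27 × 10⁻³ m/s²

1.27 × 10⁻³ m/s²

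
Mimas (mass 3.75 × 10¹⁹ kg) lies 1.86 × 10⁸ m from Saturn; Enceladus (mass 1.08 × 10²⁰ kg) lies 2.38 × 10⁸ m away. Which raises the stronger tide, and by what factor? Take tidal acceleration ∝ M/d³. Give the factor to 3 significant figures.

Enceladus, by a factor of ≈ 1.37

Tidal acceleration ∝ M/d³, so compare M/d³ for each.
Mimas: (3.75 × 10¹⁹) / (1.86 × 10⁸)³ = 5.828 × 10⁻⁶
Enceladus: (1.08 × 10²⁰) / (2.38 × 10⁸)³ = 8.011 × 10⁻⁶
Ratio (larger/smaller) = 1.37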